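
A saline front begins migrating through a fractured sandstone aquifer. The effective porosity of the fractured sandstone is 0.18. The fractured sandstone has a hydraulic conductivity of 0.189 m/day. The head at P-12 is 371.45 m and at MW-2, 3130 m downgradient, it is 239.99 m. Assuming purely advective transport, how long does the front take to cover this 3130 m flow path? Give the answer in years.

Hydraulic gradient i = (371.45 − 239.99) / 3130 = 131.46 / 3130 = 0.04200.
Darcy flux q = K · i = 0.1890 × 0.04200 = 0.007938 m/day.
Seepage velocity v = q / n_e = 0.007938 / 0.18 = 0.04410 m/day.
Travel time t = L / v = 3130 / 0.04410 = 70975 days = 194.3 years.

194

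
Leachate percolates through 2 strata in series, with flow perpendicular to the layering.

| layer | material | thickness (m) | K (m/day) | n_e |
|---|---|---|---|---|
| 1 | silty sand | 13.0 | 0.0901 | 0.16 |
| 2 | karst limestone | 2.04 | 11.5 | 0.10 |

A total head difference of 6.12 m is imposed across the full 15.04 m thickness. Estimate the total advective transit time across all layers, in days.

With flow normal to the layers, continuity requires the same specific discharge q through every layer.
Σ(b_i/K_i) = 13.0/0.0901 + 2.04/11.5 = 144.5 d.
q = Δh / Σ(b_i/K_i) = 6.12 / 144.5 = 0.04236 m/day.
In each layer the seepage velocity is v_i = q/n_i, so the layer transit time is t_i = b_i·n_i / q:
  layer 1 (silty sand): t_1 = 13.0 × 0.16 / 0.04236 = 49.10 d
  layer 2 (karst limestone): t_2 = 2.04 × 0.10 / 0.04236 = 4.815 d
Total t = Σ t_i = 53.91 days.

53.9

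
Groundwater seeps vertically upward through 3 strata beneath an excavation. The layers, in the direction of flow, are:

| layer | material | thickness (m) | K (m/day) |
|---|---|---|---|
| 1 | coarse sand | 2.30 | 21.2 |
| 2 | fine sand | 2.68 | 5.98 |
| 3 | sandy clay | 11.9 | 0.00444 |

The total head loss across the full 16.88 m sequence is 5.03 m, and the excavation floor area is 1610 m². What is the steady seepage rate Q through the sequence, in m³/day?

3.02

Flow is perpendicular to layering, so the layers act in series and the equivalent K is the thickness-weighted harmonic mean.
Total thickness L = 2.30 + 2.68 + 11.9 = 16.88 m.
Σ(b_i/K_i) = 2.30/21.2 + 2.68/5.98 + 11.9/0.00444 = 2681 d.
K_eq = L / Σ(b_i/K_i) = 16.88 / 2681 = 0.006297 m/day.
Q = K_eq · A · (Δh/L) = 0.006297 × 1610 × (5.03/16.88) = 3.021 m³/day.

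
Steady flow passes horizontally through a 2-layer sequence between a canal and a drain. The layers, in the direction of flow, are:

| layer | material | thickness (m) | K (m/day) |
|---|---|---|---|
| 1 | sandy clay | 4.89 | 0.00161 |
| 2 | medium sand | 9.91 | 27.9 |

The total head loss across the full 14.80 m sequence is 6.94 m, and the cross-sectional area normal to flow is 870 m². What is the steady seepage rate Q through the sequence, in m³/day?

1.99

Flow is perpendicular to layering, so the layers act in series and the equivalent K is the thickness-weighted harmonic mean.
Total thickness L = 4.89 + 9.91 = 14.80 m.
Σ(b_i/K_i) = 4.89/0.00161 + 9.91/27.9 = 3038 d.
K_eq = L / Σ(b_i/K_i) = 14.80 / 3038 = 0.004872 m/day.
Q = K_eq · A · (Δh/L) = 0.004872 × 870 × (6.94/14.80) = 1.988 m³/day.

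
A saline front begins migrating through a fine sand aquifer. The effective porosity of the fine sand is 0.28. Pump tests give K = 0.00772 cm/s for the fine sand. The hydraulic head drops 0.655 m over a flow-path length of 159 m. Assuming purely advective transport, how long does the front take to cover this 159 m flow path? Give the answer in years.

4.44

Convert K: 0.00772 cm/s × 864 = 6.670 m/day.
Hydraulic gradient i = Δh / L = 0.655 / 159 = 0.004119.
Darcy flux q = K · i = 6.670 × 0.004119 = 0.02748 m/day.
Seepage velocity v = q / n_e = 0.02748 / 0.28 = 0.09813 m/day.
Travel time t = L / v = 159 / 0.09813 = 1620 days = 4.436 years.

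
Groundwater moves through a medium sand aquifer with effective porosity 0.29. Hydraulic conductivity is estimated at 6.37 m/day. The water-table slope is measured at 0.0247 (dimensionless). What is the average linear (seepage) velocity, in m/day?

Hydraulic gradient i = 0.0247.
Darcy flux q = K · i = 6.370 × 0.02470 = 0.1573 m/day.
Seepage velocity v = q / n_e = 0.1573 / 0.29 = 0.5425 m/day.

0.543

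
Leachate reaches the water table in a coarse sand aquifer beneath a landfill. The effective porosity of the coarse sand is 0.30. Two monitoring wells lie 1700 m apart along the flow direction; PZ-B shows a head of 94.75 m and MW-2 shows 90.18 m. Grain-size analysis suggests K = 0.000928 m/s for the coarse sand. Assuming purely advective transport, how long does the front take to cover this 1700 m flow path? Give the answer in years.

Convert K: 0.000928 m/s × 86400 = 80.18 m/day.
Hydraulic gradient i = (94.75 − 90.18) / 1700 = 4.57 / 1700 = 0.002688.
Darcy flux q = K · i = 80.18 × 0.002688 = 0.2155 m/day.
Seepage velocity v = q / n_e = 0.2155 / 0.30 = 0.7185 m/day.
Travel time t = L / v = 1700 / 0.7185 = 2366 days = 6.478 years.

6.48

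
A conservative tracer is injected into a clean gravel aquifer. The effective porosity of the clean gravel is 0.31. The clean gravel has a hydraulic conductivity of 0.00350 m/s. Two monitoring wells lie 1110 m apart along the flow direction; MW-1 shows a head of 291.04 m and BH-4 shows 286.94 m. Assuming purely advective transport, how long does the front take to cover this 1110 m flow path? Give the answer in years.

0.843

Convert K: 0.00350 m/s × 86400 = 302.4 m/day.
Hydraulic gradient i = (291.04 − 286.94) / 1110 = 4.1 / 1110 = 0.003694.
Darcy flux q = K · i = 302.4 × 0.003694 = 1.117 m/day.
Seepage velocity v = q / n_e = 1.117 / 0.31 = 3.603 m/day.
Travel time t = L / v = 1110 / 3.603 = 308.1 days = 0.8434 years.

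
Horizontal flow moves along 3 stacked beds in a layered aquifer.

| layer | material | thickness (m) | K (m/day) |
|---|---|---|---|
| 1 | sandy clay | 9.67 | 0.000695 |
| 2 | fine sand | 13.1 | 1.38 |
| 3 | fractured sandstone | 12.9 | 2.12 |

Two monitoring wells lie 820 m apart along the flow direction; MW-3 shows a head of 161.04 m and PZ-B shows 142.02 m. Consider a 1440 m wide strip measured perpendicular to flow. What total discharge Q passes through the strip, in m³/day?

1520

Flow is parallel to layering, so each bed carries its own Darcy discharge and the transmissivities add.
Σ(K_i·b_i) = 0.000695×9.67 + 1.38×13.1 + 2.12×12.9 = 45.43 m²/day.
Hydraulic gradient i = (161.04 − 142.02) / 820 = 19.02 / 820 = 0.02320.
Q = Σ(K_i·b_i) · W · i = 45.43 × 1440 × 0.02320 = 1517 m³/day.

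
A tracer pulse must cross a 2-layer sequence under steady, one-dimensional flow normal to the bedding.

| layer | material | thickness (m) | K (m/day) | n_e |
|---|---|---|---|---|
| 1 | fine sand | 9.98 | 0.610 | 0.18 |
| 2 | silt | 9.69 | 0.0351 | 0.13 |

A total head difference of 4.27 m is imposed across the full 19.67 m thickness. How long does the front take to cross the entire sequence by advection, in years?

0.573

With flow normal to the layers, continuity requires the same specific discharge q through every layer.
Σ(b_i/K_i) = 9.98/0.610 + 9.69/0.0351 = 292.4 d.
q = Δh / Σ(b_i/K_i) = 4.27 / 292.4 = 0.01460 m/day.
In each layer the seepage velocity is v_i = q/n_i, so the layer transit time is t_i = b_i·n_i / q:
  layer 1 (fine sand): t_1 = 9.98 × 0.18 / 0.01460 = 123.0 d
  layer 2 (silt): t_2 = 9.69 × 0.13 / 0.01460 = 86.27 d
Total t = Σ t_i = 209.3 days = 0.5730 years.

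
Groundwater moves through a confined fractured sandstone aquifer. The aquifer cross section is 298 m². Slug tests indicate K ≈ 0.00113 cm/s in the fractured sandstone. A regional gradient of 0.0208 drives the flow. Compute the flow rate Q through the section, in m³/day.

6.05

Convert K: 0.00113 cm/s × 864 = 0.9763 m/day.
Hydraulic gradient i = 0.0208.
Darcy's law: Q = K · A · i = 0.9763 × 298.0 × 0.02080 = 6.052 m³/day.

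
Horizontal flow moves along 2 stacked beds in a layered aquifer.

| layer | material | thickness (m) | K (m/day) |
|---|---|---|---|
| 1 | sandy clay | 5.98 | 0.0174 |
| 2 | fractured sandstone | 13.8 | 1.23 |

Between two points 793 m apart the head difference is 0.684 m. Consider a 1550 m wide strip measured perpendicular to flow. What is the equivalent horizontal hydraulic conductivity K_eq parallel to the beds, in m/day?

Flow is parallel to layering, so each bed carries its own Darcy discharge and the transmissivities add.
Σ(K_i·b_i) = 0.0174×5.98 + 1.23×13.8 = 17.08 m²/day.
Total thickness b = 19.78 m, so K_eq = Σ(K_i·b_i)/b = 0.8634 m/day.

0.863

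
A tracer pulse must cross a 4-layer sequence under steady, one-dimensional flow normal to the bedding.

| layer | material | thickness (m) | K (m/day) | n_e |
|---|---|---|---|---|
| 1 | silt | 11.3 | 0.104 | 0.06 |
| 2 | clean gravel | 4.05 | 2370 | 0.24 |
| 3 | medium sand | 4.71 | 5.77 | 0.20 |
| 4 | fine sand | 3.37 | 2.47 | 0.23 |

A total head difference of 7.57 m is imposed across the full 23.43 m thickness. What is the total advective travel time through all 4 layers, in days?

49.3

With flow normal to the layers, continuity requires the same specific discharge q through every layer.
Σ(b_i/K_i) = 11.3/0.104 + 4.05/2370 + 4.71/5.77 + 3.37/2.47 = 110.8 d.
q = Δh / Σ(b_i/K_i) = 7.57 / 110.8 = 0.06830 m/day.
In each layer the seepage velocity is v_i = q/n_i, so the layer transit time is t_i = b_i·n_i / q:
  layer 1 (silt): t_1 = 11.3 × 0.06 / 0.06830 = 9.927 d
  layer 2 (clean gravel): t_2 = 4.05 × 0.24 / 0.06830 = 14.23 d
  layer 3 (medium sand): t_3 = 4.71 × 0.20 / 0.06830 = 13.79 d
  layer 4 (fine sand): t_4 = 3.37 × 0.23 / 0.06830 = 11.35 d
Total t = Σ t_i = 49.30 days.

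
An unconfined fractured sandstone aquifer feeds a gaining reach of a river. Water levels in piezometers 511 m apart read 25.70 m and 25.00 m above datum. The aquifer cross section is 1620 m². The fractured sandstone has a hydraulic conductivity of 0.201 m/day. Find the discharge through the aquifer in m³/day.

Hydraulic gradient i = (25.70 − 25.00) / 511 = 0.7 / 511 = 0.001370.
Darcy's law: Q = K · A · i = 0.2010 × 1620 × 0.001370 = 0.4461 m³/day.

0.446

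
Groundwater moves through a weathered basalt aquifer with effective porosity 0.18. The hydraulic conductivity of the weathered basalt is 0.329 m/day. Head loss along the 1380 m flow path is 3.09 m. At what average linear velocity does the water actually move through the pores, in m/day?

Hydraulic gradient i = Δh / L = 3.09 / 1380 = 0.002239.
Darcy flux q = K · i = 0.3290 × 0.002239 = 0.0007367 m/day.
Seepage velocity v = q / n_e = 0.0007367 / 0.18 = 0.004093 m/day.

0.00409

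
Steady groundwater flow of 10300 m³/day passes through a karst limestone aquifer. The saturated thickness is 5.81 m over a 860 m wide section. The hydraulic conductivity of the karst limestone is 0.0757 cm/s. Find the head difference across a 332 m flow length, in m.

10.5

Convert K: 0.0757 cm/s × 864 = 65.40 m/day.
Cross-sectional area A = 860 × 5.81 = 4997 m².
From Q = K·A·i, i = Q / (K·A) = 10300 / (65.40 × 4997) = 0.03152.
Head loss Δh = i · L = 0.03152 × 332 = 10.46 m.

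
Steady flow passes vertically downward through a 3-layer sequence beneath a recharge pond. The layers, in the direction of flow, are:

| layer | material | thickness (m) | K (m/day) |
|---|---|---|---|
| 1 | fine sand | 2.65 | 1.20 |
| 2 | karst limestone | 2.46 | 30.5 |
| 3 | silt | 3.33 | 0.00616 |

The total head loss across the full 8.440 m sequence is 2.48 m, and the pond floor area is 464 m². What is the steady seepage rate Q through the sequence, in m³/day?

2.12

Flow is perpendicular to layering, so the layers act in series and the equivalent K is the thickness-weighted harmonic mean.
Total thickness L = 2.65 + 2.46 + 3.33 = 8.440 m.
Σ(b_i/K_i) = 2.65/1.20 + 2.46/30.5 + 3.33/0.00616 = 542.9 d.
K_eq = L / Σ(b_i/K_i) = 8.440 / 542.9 = 0.01555 m/day.
Q = K_eq · A · (Δh/L) = 0.01555 × 464 × (2.48/8.440) = 2.120 m³/day.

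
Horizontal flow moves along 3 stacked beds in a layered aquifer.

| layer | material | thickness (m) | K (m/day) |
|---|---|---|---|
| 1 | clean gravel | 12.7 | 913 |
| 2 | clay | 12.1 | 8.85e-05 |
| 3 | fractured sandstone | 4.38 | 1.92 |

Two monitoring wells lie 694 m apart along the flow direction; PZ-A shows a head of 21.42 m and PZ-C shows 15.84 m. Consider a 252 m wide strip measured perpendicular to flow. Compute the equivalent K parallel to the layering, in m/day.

398

Flow is parallel to layering, so each bed carries its own Darcy discharge and the transmissivities add.
Σ(K_i·b_i) = 913×12.7 + 8.85e-05×12.1 + 1.92×4.38 = 11604 m²/day.
Total thickness b = 29.18 m, so K_eq = Σ(K_i·b_i)/b = 397.7 m/day.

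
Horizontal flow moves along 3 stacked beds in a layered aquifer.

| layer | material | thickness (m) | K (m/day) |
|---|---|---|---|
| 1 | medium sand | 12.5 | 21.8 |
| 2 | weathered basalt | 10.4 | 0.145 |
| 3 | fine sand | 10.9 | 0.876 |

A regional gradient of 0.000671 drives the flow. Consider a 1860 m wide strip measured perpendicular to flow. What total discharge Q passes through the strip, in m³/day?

Flow is parallel to layering, so each bed carries its own Darcy discharge and the transmissivities add.
Σ(K_i·b_i) = 21.8×12.5 + 0.145×10.4 + 0.876×10.9 = 283.6 m²/day.
Hydraulic gradient i = 0.000671.
Q = Σ(K_i·b_i) · W · i = 283.6 × 1860 × 0.0006710 = 353.9 m³/day.

354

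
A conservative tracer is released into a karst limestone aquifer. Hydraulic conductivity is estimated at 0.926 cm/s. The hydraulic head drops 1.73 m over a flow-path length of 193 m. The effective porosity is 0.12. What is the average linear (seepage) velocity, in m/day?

Convert K: 0.926 cm/s × 864 = 800.1 m/day.
Hydraulic gradient i = Δh / L = 1.73 / 193 = 0.008964.
Darcy flux q = K · i = 800.1 × 0.008964 = 7.172 m/day.
Seepage velocity v = q / n_e = 7.172 / 0.12 = 59.76 m/day.

59.8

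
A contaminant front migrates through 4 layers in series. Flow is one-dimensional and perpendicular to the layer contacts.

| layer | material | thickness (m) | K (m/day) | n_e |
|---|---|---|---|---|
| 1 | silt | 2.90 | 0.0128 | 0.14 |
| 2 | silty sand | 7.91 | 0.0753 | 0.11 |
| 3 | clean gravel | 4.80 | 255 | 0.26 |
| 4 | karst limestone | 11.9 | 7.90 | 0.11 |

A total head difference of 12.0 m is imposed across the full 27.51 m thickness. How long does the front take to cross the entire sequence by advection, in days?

With flow normal to the layers, continuity requires the same specific discharge q through every layer.
Σ(b_i/K_i) = 2.90/0.0128 + 7.91/0.0753 + 4.80/255 + 11.9/7.90 = 333.1 d.
q = Δh / Σ(b_i/K_i) = 12.0 / 333.1 = 0.03602 m/day.
In each layer the seepage velocity is v_i = q/n_i, so the layer transit time is t_i = b_i·n_i / q:
  layer 1 (silt): t_1 = 2.90 × 0.14 / 0.03602 = 11.27 d
  layer 2 (silty sand): t_2 = 7.91 × 0.11 / 0.03602 = 24.16 d
  layer 3 (clean gravel): t_3 = 4.80 × 0.26 / 0.03602 = 34.65 d
  layer 4 (karst limestone): t_4 = 11.9 × 0.11 / 0.03602 = 36.34 d
Total t = Σ t_i = 106.4 days.

106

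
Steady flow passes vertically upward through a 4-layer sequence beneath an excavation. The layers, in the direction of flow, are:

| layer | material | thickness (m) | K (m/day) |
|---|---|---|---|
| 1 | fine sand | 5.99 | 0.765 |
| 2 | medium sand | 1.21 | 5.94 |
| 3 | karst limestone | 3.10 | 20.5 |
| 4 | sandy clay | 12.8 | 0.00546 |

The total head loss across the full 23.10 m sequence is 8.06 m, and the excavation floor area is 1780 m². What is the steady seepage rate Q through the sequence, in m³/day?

6.10

Flow is perpendicular to layering, so the layers act in series and the equivalent K is the thickness-weighted harmonic mean.
Total thickness L = 5.99 + 1.21 + 3.10 + 12.8 = 23.10 m.
Σ(b_i/K_i) = 5.99/0.765 + 1.21/5.94 + 3.10/20.5 + 12.8/0.00546 = 2353 d.
K_eq = L / Σ(b_i/K_i) = 23.10 / 2353 = 0.009819 m/day.
Q = K_eq · A · (Δh/L) = 0.009819 × 1780 × (8.06/23.10) = 6.099 m³/day.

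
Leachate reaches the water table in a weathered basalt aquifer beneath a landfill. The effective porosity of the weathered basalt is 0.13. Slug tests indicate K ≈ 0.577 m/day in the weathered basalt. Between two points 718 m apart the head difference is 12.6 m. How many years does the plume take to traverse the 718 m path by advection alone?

25.2

Hydraulic gradient i = Δh / L = 12.6 / 718 = 0.01755.
Darcy flux q = K · i = 0.5770 × 0.01755 = 0.01013 m/day.
Seepage velocity v = q / n_e = 0.01013 / 0.13 = 0.07789 m/day.
Travel time t = L / v = 718 / 0.07789 = 9218 days = 25.24 years.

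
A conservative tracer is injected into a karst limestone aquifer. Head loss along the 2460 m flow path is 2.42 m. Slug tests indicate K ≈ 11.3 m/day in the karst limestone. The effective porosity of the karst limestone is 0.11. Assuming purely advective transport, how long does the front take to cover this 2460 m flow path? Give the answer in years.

66.6

Hydraulic gradient i = Δh / L = 2.42 / 2460 = 0.0009837.
Darcy flux q = K · i = 11.30 × 0.0009837 = 0.01112 m/day.
Seepage velocity v = q / n_e = 0.01112 / 0.11 = 0.1011 m/day.
Travel time t = L / v = 2460 / 0.1011 = 24343 days = 66.65 years.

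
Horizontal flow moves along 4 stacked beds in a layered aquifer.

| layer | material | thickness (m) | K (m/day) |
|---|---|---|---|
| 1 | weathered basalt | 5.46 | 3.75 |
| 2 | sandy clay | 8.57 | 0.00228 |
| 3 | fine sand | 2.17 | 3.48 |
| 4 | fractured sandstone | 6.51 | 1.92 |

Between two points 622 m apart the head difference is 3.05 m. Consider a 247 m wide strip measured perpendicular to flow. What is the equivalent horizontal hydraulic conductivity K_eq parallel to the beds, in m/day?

1.79

Flow is parallel to layering, so each bed carries its own Darcy discharge and the transmissivities add.
Σ(K_i·b_i) = 3.75×5.46 + 0.00228×8.57 + 3.48×2.17 + 1.92×6.51 = 40.55 m²/day.
Total thickness b = 22.71 m, so K_eq = Σ(K_i·b_i)/b = 1.785 m/day.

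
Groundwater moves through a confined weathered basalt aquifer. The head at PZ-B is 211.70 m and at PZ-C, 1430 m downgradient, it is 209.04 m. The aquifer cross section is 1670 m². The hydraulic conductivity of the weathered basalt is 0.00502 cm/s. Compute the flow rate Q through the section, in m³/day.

13.5

Convert K: 0.00502 cm/s × 864 = 4.337 m/day.
Hydraulic gradient i = (211.70 − 209.04) / 1430 = 2.66 / 1430 = 0.001860.
Darcy's law: Q = K · A · i = 4.337 × 1670 × 0.001860 = 13.47 m³/day.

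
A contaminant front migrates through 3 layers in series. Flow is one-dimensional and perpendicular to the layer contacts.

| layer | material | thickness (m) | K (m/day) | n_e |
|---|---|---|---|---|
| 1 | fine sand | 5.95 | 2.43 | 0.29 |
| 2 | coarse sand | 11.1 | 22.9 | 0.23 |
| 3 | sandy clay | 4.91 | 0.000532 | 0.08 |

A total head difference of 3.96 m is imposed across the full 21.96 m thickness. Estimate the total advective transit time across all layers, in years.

29.8

With flow normal to the layers, continuity requires the same specific discharge q through every layer.
Σ(b_i/K_i) = 5.95/2.43 + 11.1/22.9 + 4.91/0.000532 = 9232 d.
q = Δh / Σ(b_i/K_i) = 3.96 / 9232 = 0.0004289 m/day.
In each layer the seepage velocity is v_i = q/n_i, so the layer transit time is t_i = b_i·n_i / q:
  layer 1 (fine sand): t_1 = 5.95 × 0.29 / 0.0004289 = 4023 d
  layer 2 (coarse sand): t_2 = 11.1 × 0.23 / 0.0004289 = 5952 d
  layer 3 (sandy clay): t_3 = 4.91 × 0.08 / 0.0004289 = 915.8 d
Total t = Σ t_i = 10891 days = 29.82 years.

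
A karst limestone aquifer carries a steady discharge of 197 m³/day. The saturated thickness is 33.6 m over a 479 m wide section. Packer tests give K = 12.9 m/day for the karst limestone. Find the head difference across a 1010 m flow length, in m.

Cross-sectional area A = 479 × 33.6 = 16094 m².
From Q = K·A·i, i = Q / (K·A) = 197 / (12.90 × 16094) = 0.0009489.
Head loss Δh = i · L = 0.0009489 × 1010 = 0.9583 m.

0.958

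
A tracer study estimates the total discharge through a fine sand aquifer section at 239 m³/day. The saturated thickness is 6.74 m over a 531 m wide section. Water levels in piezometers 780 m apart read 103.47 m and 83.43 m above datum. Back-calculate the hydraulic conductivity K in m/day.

2.60

Cross-sectional area A = 531 × 6.74 = 3579 m².
Hydraulic gradient i = (103.47 − 83.43) / 780 = 20.04 / 780 = 0.02569.
From Q = K·A·i, K = Q / (A·i) = 239 / (3579 × 0.02569) = 2.599 m/day.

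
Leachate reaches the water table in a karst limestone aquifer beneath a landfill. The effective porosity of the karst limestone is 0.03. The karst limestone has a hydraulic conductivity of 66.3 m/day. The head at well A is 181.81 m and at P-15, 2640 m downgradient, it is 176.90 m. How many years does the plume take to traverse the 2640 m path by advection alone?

1.76

Hydraulic gradient i = (181.81 − 176.90) / 2640 = 4.91 / 2640 = 0.001860.
Darcy flux q = K · i = 66.30 × 0.001860 = 0.1233 m/day.
Seepage velocity v = q / n_e = 0.1233 / 0.03 = 4.110 m/day.
Travel time t = L / v = 2640 / 4.110 = 642.3 days = 1.759 years.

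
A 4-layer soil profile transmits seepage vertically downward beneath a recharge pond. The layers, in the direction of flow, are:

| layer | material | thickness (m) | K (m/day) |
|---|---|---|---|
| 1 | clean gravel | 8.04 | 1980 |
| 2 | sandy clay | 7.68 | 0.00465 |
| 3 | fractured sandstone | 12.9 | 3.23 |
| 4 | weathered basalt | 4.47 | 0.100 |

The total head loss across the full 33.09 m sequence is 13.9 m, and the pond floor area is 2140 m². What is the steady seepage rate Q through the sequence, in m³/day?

17.5

Flow is perpendicular to layering, so the layers act in series and the equivalent K is the thickness-weighted harmonic mean.
Total thickness L = 8.04 + 7.68 + 12.9 + 4.47 = 33.09 m.
Σ(b_i/K_i) = 8.04/1980 + 7.68/0.00465 + 12.9/3.23 + 4.47/0.100 = 1700 d.
K_eq = L / Σ(b_i/K_i) = 33.09 / 1700 = 0.01946 m/day.
Q = K_eq · A · (Δh/L) = 0.01946 × 2140 × (13.9/33.09) = 17.49 m³/day.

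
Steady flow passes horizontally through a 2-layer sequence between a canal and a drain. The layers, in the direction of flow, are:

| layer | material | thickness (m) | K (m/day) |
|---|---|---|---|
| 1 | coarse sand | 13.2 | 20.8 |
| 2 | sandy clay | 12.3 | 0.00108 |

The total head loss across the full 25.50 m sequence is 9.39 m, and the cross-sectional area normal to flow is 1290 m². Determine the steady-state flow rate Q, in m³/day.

Flow is perpendicular to layering, so the layers act in series and the equivalent K is the thickness-weighted harmonic mean.
Total thickness L = 13.2 + 12.3 = 25.50 m.
Σ(b_i/K_i) = 13.2/20.8 + 12.3/0.00108 = 11390 d.
K_eq = L / Σ(b_i/K_i) = 25.50 / 11390 = 0.002239 m/day.
Q = K_eq · A · (Δh/L) = 0.002239 × 1290 × (9.39/25.50) = 1.064 m³/day.

1.06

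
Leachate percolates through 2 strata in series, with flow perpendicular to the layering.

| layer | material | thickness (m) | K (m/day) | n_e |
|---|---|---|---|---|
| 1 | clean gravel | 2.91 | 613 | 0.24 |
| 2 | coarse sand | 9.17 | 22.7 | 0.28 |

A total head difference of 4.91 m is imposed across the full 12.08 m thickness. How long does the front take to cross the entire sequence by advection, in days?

0.272

With flow normal to the layers, continuity requires the same specific discharge q through every layer.
Σ(b_i/K_i) = 2.91/613 + 9.17/22.7 = 0.4087 d.
q = Δh / Σ(b_i/K_i) = 4.91 / 0.4087 = 12.01 m/day.
In each layer the seepage velocity is v_i = q/n_i, so the layer transit time is t_i = b_i·n_i / q:
  layer 1 (clean gravel): t_1 = 2.91 × 0.24 / 12.01 = 0.05814 d
  layer 2 (coarse sand): t_2 = 9.17 × 0.28 / 12.01 = 0.2137 d
Total t = Σ t_i = 0.2719 days.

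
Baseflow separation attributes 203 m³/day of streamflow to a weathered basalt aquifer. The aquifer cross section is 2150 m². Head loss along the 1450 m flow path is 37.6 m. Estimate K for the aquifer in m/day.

3.64

Hydraulic gradient i = Δh / L = 37.6 / 1450 = 0.02593.
From Q = K·A·i, K = Q / (A·i) = 203 / (2150 × 0.02593) = 3.641 m/day.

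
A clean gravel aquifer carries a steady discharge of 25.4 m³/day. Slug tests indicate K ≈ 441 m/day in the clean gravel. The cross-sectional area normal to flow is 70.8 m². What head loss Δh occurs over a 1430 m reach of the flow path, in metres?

1.16

From Q = K·A·i, i = Q / (K·A) = 25.4 / (441.0 × 70.80) = 0.0008135.
Head loss Δh = i · L = 0.0008135 × 1430 = 1.163 m.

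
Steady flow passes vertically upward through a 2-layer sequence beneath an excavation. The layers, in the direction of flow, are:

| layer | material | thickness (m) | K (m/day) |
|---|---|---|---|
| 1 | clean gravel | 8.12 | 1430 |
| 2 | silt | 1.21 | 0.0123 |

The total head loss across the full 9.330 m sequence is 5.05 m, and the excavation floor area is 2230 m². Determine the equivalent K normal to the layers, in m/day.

0.0948

Flow is perpendicular to layering, so the layers act in series and the equivalent K is the thickness-weighted harmonic mean.
Total thickness L = 8.12 + 1.21 = 9.330 m.
Σ(b_i/K_i) = 8.12/1430 + 1.21/0.0123 = 98.38 d.
K_eq = L / Σ(b_i/K_i) = 9.330 / 98.38 = 0.09484 m/day.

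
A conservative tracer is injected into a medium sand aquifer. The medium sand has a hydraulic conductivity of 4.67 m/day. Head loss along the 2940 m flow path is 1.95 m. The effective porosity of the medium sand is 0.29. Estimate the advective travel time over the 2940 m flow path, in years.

Hydraulic gradient i = Δh / L = 1.95 / 2940 = 0.0006633.
Darcy flux q = K · i = 4.670 × 0.0006633 = 0.003097 m/day.
Seepage velocity v = q / n_e = 0.003097 / 0.29 = 0.01068 m/day.
Travel time t = L / v = 2940 / 0.01068 = 2.753e+05 days = 753.6 years.

754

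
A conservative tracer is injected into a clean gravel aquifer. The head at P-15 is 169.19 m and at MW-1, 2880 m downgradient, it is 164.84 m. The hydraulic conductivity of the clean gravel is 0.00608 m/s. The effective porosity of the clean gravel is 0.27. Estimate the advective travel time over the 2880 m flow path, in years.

Convert K: 0.00608 m/s × 86400 = 525.3 m/day.
Hydraulic gradient i = (169.19 − 164.84) / 2880 = 4.35 / 2880 = 0.001510.
Darcy flux q = K · i = 525.3 × 0.001510 = 0.7934 m/day.
Seepage velocity v = q / n_e = 0.7934 / 0.27 = 2.939 m/day.
Travel time t = L / v = 2880 / 2.939 = 980.0 days = 2.683 years.

2.68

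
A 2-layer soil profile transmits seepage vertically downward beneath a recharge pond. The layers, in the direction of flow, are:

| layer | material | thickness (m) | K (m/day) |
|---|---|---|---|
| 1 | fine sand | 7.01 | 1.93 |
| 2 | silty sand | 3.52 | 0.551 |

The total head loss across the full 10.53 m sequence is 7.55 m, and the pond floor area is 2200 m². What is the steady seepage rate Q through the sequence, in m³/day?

1660

Flow is perpendicular to layering, so the layers act in series and the equivalent K is the thickness-weighted harmonic mean.
Total thickness L = 7.01 + 3.52 = 10.53 m.
Σ(b_i/K_i) = 7.01/1.93 + 3.52/0.551 = 10.02 d.
K_eq = L / Σ(b_i/K_i) = 10.53 / 10.02 = 1.051 m/day.
Q = K_eq · A · (Δh/L) = 1.051 × 2200 × (7.55/10.53) = 1658 m³/day.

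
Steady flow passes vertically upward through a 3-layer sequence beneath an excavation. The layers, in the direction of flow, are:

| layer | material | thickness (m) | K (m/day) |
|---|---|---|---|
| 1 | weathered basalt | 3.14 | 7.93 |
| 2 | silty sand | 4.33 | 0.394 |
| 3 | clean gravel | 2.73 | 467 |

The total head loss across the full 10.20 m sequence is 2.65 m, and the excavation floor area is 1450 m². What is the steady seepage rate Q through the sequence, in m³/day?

Flow is perpendicular to layering, so the layers act in series and the equivalent K is the thickness-weighted harmonic mean.
Total thickness L = 3.14 + 4.33 + 2.73 = 10.20 m.
Σ(b_i/K_i) = 3.14/7.93 + 4.33/0.394 + 2.73/467 = 11.39 d.
K_eq = L / Σ(b_i/K_i) = 10.20 / 11.39 = 0.8954 m/day.
Q = K_eq · A · (Δh/L) = 0.8954 × 1450 × (2.65/10.20) = 337.3 m³/day.

337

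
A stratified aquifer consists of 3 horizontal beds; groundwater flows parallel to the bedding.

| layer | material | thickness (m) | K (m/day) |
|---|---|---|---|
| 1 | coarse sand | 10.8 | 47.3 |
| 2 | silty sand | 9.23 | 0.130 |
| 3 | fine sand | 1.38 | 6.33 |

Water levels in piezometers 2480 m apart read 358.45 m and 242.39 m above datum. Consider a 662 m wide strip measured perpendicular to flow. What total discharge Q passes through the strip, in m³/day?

16100

Flow is parallel to layering, so each bed carries its own Darcy discharge and the transmissivities add.
Σ(K_i·b_i) = 47.3×10.8 + 0.130×9.23 + 6.33×1.38 = 520.8 m²/day.
Hydraulic gradient i = (358.45 − 242.39) / 2480 = 116.06 / 2480 = 0.04680.
Q = Σ(K_i·b_i) · W · i = 520.8 × 662 × 0.04680 = 16134 m³/day.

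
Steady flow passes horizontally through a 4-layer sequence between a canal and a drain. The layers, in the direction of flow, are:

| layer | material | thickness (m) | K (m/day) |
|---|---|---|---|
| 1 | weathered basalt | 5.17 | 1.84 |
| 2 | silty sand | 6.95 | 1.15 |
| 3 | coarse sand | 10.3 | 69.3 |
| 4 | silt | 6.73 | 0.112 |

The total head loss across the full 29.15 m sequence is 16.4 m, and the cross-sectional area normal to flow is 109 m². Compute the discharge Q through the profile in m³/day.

25.9

Flow is perpendicular to layering, so the layers act in series and the equivalent K is the thickness-weighted harmonic mean.
Total thickness L = 5.17 + 6.95 + 10.3 + 6.73 = 29.15 m.
Σ(b_i/K_i) = 5.17/1.84 + 6.95/1.15 + 10.3/69.3 + 6.73/0.112 = 69.09 d.
K_eq = L / Σ(b_i/K_i) = 29.15 / 69.09 = 0.4219 m/day.
Q = K_eq · A · (Δh/L) = 0.4219 × 109 × (16.4/29.15) = 25.87 m³/day.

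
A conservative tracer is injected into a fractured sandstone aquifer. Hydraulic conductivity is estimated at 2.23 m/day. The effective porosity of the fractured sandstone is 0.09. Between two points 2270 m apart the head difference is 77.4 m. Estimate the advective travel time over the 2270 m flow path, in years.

7.36

Hydraulic gradient i = Δh / L = 77.4 / 2270 = 0.03410.
Darcy flux q = K · i = 2.230 × 0.03410 = 0.07604 m/day.
Seepage velocity v = q / n_e = 0.07604 / 0.09 = 0.8448 m/day.
Travel time t = L / v = 2270 / 0.8448 = 2687 days = 7.356 years.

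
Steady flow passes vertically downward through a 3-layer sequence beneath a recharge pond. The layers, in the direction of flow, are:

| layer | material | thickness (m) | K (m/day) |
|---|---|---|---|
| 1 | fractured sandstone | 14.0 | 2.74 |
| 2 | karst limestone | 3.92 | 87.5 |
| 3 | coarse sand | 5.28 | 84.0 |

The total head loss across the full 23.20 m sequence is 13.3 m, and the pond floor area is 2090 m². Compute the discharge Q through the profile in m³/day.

5330

Flow is perpendicular to layering, so the layers act in series and the equivalent K is the thickness-weighted harmonic mean.
Total thickness L = 14.0 + 3.92 + 5.28 = 23.20 m.
Σ(b_i/K_i) = 14.0/2.74 + 3.92/87.5 + 5.28/84.0 = 5.217 d.
K_eq = L / Σ(b_i/K_i) = 23.20 / 5.217 = 4.447 m/day.
Q = K_eq · A · (Δh/L) = 4.447 × 2090 × (13.3/23.20) = 5328 m³/day.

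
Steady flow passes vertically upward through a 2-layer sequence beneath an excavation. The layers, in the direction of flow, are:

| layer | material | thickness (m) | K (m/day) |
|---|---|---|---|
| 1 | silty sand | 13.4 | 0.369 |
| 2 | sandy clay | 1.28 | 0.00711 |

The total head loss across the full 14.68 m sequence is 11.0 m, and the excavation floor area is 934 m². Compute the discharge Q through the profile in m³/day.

Flow is perpendicular to layering, so the layers act in series and the equivalent K is the thickness-weighted harmonic mean.
Total thickness L = 13.4 + 1.28 = 14.68 m.
Σ(b_i/K_i) = 13.4/0.369 + 1.28/0.00711 = 216.3 d.
K_eq = L / Σ(b_i/K_i) = 14.68 / 216.3 = 0.06786 m/day.
Q = K_eq · A · (Δh/L) = 0.06786 × 934 × (11.0/14.68) = 47.49 m³/day.

47.5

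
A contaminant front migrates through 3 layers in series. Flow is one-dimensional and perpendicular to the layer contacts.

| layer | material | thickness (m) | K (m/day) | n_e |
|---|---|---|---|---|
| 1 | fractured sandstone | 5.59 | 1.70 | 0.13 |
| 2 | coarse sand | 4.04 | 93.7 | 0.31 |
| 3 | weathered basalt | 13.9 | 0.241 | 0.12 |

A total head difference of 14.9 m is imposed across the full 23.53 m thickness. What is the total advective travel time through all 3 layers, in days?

With flow normal to the layers, continuity requires the same specific discharge q through every layer.
Σ(b_i/K_i) = 5.59/1.70 + 4.04/93.7 + 13.9/0.241 = 61.01 d.
q = Δh / Σ(b_i/K_i) = 14.9 / 61.01 = 0.2442 m/day.
In each layer the seepage velocity is v_i = q/n_i, so the layer transit time is t_i = b_i·n_i / q:
  layer 1 (fractured sandstone): t_1 = 5.59 × 0.13 / 0.2442 = 2.975 d
  layer 2 (coarse sand): t_2 = 4.04 × 0.31 / 0.2442 = 5.128 d
  layer 3 (weathered basalt): t_3 = 13.9 × 0.12 / 0.2442 = 6.830 d
Total t = Σ t_i = 14.93 days.

14.9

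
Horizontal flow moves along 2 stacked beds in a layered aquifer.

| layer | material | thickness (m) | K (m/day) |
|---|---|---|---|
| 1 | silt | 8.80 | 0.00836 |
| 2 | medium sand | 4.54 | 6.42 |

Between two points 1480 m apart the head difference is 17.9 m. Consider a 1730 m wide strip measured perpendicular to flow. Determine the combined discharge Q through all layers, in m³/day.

Flow is parallel to layering, so each bed carries its own Darcy discharge and the transmissivities add.
Σ(K_i·b_i) = 0.00836×8.80 + 6.42×4.54 = 29.22 m²/day.
Hydraulic gradient i = Δh / L = 17.9 / 1480 = 0.01209.
Q = Σ(K_i·b_i) · W · i = 29.22 × 1730 × 0.01209 = 611.4 m³/day.

611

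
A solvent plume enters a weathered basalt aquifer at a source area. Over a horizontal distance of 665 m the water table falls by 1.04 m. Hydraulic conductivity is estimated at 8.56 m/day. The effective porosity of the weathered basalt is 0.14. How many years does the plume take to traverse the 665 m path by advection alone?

19.0

Hydraulic gradient i = Δh / L = 1.04 / 665 = 0.001564.
Darcy flux q = K · i = 8.560 × 0.001564 = 0.01339 m/day.
Seepage velocity v = q / n_e = 0.01339 / 0.14 = 0.09562 m/day.
Travel time t = L / v = 665 / 0.09562 = 6954 days = 19.04 years.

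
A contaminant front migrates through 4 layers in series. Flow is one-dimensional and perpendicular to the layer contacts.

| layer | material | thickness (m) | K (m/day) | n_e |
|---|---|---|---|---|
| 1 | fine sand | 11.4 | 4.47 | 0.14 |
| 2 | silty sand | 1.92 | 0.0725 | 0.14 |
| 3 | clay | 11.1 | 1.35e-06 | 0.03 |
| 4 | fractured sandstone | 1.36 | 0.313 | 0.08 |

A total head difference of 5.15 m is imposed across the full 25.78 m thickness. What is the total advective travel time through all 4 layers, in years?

With flow normal to the layers, continuity requires the same specific discharge q through every layer.
Σ(b_i/K_i) = 11.4/4.47 + 1.92/0.0725 + 11.1/1.35e-06 + 1.36/0.313 = 8.222e+06 d.
q = Δh / Σ(b_i/K_i) = 5.15 / 8.222e+06 = 6.263e-07 m/day.
In each layer the seepage velocity is v_i = q/n_i, so the layer transit time is t_i = b_i·n_i / q:
  layer 1 (fine sand): t_1 = 11.4 × 0.14 / 6.263e-07 = 2.548e+06 d
  layer 2 (silty sand): t_2 = 1.92 × 0.14 / 6.263e-07 = 4.292e+05 d
  layer 3 (clay): t_3 = 11.1 × 0.03 / 6.263e-07 = 5.317e+05 d
  layer 4 (fractured sandstone): t_4 = 1.36 × 0.08 / 6.263e-07 = 1.737e+05 d
Total t = Σ t_i = 3.683e+06 days = 10082 years.

10100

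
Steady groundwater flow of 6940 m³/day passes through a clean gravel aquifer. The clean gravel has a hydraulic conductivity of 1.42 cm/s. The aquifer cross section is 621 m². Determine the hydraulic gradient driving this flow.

0.00911

Convert K: 1.42 cm/s × 864 = 1227 m/day.
From Q = K·A·i, i = Q / (K·A) = 6940 / (1227 × 621.0) = 0.009109.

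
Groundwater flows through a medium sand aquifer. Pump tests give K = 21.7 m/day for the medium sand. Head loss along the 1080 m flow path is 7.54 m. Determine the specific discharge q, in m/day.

0.151

Hydraulic gradient i = Δh / L = 7.54 / 1080 = 0.006981.
Specific discharge q = K · i = 21.70 × 0.006981 = 0.1515 m/day.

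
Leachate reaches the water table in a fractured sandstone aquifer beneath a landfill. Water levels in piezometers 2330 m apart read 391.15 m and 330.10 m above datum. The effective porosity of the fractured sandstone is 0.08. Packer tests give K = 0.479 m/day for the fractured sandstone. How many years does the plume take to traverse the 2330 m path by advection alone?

Hydraulic gradient i = (391.15 − 330.10) / 2330 = 61.05 / 2330 = 0.02620.
Darcy flux q = K · i = 0.4790 × 0.02620 = 0.01255 m/day.
Seepage velocity v = q / n_e = 0.01255 / 0.08 = 0.1569 m/day.
Travel time t = L / v = 2330 / 0.1569 = 14852 days = 40.66 years.

40.7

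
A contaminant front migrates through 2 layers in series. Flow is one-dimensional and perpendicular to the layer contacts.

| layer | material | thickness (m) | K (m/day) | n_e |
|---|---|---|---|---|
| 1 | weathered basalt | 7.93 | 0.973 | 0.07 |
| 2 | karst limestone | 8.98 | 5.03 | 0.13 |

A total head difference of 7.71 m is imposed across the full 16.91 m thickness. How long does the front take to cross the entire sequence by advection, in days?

2.22

With flow normal to the layers, continuity requires the same specific discharge q through every layer.
Σ(b_i/K_i) = 7.93/0.973 + 8.98/5.03 = 9.935 d.
q = Δh / Σ(b_i/K_i) = 7.71 / 9.935 = 0.7760 m/day.
In each layer the seepage velocity is v_i = q/n_i, so the layer transit time is t_i = b_i·n_i / q:
  layer 1 (weathered basalt): t_1 = 7.93 × 0.07 / 0.7760 = 0.7153 d
  layer 2 (karst limestone): t_2 = 8.98 × 0.13 / 0.7760 = 1.504 d
Total t = Σ t_i = 2.220 days.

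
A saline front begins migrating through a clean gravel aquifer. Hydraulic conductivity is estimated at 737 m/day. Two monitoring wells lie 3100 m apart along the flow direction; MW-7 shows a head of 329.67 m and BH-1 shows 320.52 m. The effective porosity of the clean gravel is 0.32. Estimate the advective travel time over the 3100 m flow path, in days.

456

Hydraulic gradient i = (329.67 − 320.52) / 3100 = 9.15 / 3100 = 0.002952.
Darcy flux q = K · i = 737.0 × 0.002952 = 2.175 m/day.
Seepage velocity v = q / n_e = 2.175 / 0.32 = 6.798 m/day.
Travel time t = L / v = 3100 / 6.798 = 456.0 days.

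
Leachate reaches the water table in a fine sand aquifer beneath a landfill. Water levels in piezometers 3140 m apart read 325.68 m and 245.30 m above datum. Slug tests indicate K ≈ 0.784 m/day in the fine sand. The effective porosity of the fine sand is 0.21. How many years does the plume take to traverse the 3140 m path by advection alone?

Hydraulic gradient i = (325.68 − 245.30) / 3140 = 80.38 / 3140 = 0.02560.
Darcy flux q = K · i = 0.7840 × 0.02560 = 0.02007 m/day.
Seepage velocity v = q / n_e = 0.02007 / 0.21 = 0.09557 m/day.
Travel time t = L / v = 3140 / 0.09557 = 32856 days = 89.95 years.

90.0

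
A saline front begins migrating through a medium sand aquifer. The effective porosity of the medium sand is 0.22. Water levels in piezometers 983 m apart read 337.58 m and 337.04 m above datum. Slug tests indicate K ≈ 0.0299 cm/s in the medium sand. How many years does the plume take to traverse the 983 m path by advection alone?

41.7

Convert K: 0.0299 cm/s × 864 = 25.83 m/day.
Hydraulic gradient i = (337.58 − 337.04) / 983 = 0.54 / 983 = 0.0005493.
Darcy flux q = K · i = 25.83 × 0.0005493 = 0.01419 m/day.
Seepage velocity v = q / n_e = 0.01419 / 0.22 = 0.06451 m/day.
Travel time t = L / v = 983 / 0.06451 = 15239 days = 41.72 years.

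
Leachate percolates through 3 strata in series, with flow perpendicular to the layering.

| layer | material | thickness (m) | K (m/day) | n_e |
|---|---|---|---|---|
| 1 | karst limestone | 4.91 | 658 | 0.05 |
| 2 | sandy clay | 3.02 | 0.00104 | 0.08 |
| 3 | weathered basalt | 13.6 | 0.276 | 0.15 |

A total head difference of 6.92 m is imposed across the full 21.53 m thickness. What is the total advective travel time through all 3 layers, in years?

With flow normal to the layers, continuity requires the same specific discharge q through every layer.
Σ(b_i/K_i) = 4.91/658 + 3.02/0.00104 + 13.6/0.276 = 2953 d.
q = Δh / Σ(b_i/K_i) = 6.92 / 2953 = 0.002343 m/day.
In each layer the seepage velocity is v_i = q/n_i, so the layer transit time is t_i = b_i·n_i / q:
  layer 1 (karst limestone): t_1 = 4.91 × 0.05 / 0.002343 = 104.8 d
  layer 2 (sandy clay): t_2 = 3.02 × 0.08 / 0.002343 = 103.1 d
  layer 3 (weathered basalt): t_3 = 13.6 × 0.15 / 0.002343 = 870.6 d
Total t = Σ t_i = 1078 days = 2.953 years.

2.95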